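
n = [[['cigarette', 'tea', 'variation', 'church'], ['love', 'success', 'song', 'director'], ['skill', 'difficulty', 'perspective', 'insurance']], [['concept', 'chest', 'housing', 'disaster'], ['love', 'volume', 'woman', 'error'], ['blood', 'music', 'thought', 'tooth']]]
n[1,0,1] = 'chest'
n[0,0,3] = 'church'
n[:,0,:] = [['cigarette', 'tea', 'variation', 'church'], ['concept', 'chest', 'housing', 'disaster']]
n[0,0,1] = 'tea'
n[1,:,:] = [['concept', 'chest', 'housing', 'disaster'], ['love', 'volume', 'woman', 'error'], ['blood', 'music', 'thought', 'tooth']]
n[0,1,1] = 'success'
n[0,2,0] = 'skill'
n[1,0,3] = 'disaster'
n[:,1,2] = ['song', 'woman']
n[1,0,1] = 'chest'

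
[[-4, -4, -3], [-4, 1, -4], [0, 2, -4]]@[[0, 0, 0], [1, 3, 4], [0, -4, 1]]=[[-4, 0, -19], [1, 19, 0], [2, 22, 4]]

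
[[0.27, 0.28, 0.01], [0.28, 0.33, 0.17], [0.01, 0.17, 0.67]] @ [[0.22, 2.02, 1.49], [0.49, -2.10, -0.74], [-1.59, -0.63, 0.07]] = [[0.18, -0.05, 0.2],[-0.05, -0.23, 0.18],[-0.98, -0.76, -0.06]]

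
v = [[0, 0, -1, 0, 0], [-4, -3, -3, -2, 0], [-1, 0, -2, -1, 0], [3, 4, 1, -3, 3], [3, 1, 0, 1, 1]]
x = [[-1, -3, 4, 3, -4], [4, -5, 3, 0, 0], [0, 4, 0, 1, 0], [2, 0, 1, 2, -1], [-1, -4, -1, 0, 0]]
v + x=[[-1, -3, 3, 3, -4], [0, -8, 0, -2, 0], [-1, 4, -2, 0, 0], [5, 4, 2, -1, 2], [2, -3, -1, 1, 1]]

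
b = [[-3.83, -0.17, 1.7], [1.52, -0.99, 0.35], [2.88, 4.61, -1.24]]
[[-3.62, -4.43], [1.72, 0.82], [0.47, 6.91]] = b@ [[0.86,1.08], [-0.50,0.8], [-0.24,-0.09]]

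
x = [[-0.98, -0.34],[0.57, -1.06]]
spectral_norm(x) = 1.24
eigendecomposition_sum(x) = [[-0.49+0.27j, (-0.17-0.4j)], [0.29+0.66j, (-0.53+0.17j)]] + [[(-0.49-0.27j), -0.17+0.40j], [0.29-0.66j, -0.53-0.17j]]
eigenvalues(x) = [(-1.02+0.44j), (-1.02-0.44j)]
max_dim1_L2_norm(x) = 1.2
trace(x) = -2.04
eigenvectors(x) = [[0.06+0.61j, (0.06-0.61j)], [0.79+0.00j, (0.79-0j)]]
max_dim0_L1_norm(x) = 1.55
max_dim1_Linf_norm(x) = 1.06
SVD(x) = [[-0.40,0.92],  [0.92,0.40]] @ diag([1.2386397766875719, 0.9951238634498533]) @ [[0.74, -0.68], [-0.68, -0.74]]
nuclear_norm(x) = 2.23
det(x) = 1.23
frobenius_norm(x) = 1.59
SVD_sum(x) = [[-0.36, 0.33], [0.84, -0.77]] + [[-0.62, -0.67], [-0.27, -0.29]]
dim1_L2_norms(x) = [1.04, 1.2]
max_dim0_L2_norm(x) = 1.13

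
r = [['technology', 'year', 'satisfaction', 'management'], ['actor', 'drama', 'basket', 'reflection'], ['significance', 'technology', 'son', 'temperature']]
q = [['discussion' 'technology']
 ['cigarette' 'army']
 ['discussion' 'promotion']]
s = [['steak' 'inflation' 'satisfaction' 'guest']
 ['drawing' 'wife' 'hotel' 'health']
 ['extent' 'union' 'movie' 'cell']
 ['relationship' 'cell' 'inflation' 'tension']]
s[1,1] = 'wife'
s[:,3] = ['guest', 'health', 'cell', 'tension']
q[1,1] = 'army'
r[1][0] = 'actor'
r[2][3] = 'temperature'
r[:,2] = ['satisfaction', 'basket', 'son']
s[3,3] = 'tension'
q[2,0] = 'discussion'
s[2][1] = 'union'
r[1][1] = 'drama'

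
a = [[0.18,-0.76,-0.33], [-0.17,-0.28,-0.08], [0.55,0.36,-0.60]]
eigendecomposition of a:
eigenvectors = [[(-0.86+0j),(0.17+0.4j),0.17-0.40j], [(0.31+0j),-0.02+0.27j,(-0.02-0.27j)], [(-0.4+0j),0.86+0.00j,0.86-0.00j]]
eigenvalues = [(0.3+0j), (-0.5+0.37j), (-0.5-0.37j)]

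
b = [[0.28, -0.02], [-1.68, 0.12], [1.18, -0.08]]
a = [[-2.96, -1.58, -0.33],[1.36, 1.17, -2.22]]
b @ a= [[-0.86, -0.47, -0.05],[5.14, 2.79, 0.29],[-3.6, -1.96, -0.21]]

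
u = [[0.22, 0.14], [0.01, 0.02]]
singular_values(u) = [0.26, 0.01]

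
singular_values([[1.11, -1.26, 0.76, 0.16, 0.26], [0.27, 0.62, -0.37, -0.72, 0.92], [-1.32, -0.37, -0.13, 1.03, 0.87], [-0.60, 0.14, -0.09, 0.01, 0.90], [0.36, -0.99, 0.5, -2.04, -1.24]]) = [3.18, 1.86, 1.46, 1.3, 0.14]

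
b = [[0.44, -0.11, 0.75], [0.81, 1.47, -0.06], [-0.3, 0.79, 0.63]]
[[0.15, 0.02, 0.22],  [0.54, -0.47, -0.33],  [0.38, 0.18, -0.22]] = b@[[0.07, -0.38, 0.18], [0.34, -0.10, -0.32], [0.21, 0.23, 0.14]]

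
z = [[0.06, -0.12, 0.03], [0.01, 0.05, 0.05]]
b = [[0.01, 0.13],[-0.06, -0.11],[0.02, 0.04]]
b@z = [[0.00, 0.01, 0.01], [-0.00, 0.00, -0.01], [0.00, -0.00, 0.0]]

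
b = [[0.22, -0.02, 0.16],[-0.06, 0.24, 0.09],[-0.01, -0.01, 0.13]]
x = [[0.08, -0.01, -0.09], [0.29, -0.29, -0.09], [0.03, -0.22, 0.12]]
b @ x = [[0.02,-0.03,0.0], [0.07,-0.09,-0.01], [0.00,-0.03,0.02]]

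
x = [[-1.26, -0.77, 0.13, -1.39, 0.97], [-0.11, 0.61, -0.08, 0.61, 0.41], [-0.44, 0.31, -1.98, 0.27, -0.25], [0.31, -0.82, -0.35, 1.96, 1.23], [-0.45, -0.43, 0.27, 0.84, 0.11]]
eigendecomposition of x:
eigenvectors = [[(0.22+0j), 0.78+0.00j, 0.78-0.00j, 0.35+0.00j, 0.37+0.00j], [0.03+0.00j, 0.04+0.00j, (0.04-0j), -0.53+0.00j, (-0.67+0j)], [(0.96+0j), -0.30+0.09j, -0.30-0.09j, (-0.11+0j), -0.13+0.00j], [(0.11+0j), -0.15-0.22j, -0.15+0.22j, (-0.69+0j), -0.54+0.00j], [-0.11+0.00j, 0.23+0.41j, 0.23-0.41j, -0.33+0.00j, -0.30+0.00j]]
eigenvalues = [(-2.01+0j), (-0.8+0.89j), (-0.8-0.89j), (1.71+0j), (1.33+0j)]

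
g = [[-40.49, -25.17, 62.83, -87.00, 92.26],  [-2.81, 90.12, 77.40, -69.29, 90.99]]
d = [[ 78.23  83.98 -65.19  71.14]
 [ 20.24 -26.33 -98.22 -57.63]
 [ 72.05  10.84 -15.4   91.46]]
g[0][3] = -87.0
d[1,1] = -26.33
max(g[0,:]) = 92.26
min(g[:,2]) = 62.83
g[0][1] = -25.17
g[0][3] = -87.0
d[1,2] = -98.22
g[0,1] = -25.17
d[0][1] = 83.98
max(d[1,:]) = 20.24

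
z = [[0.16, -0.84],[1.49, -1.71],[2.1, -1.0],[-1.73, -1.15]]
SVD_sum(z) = [[0.47, -0.25], [1.87, -1.0], [2.05, -1.1], [-0.86, 0.46]] + [[-0.31, -0.59], [-0.38, -0.71], [0.05, 0.10], [-0.87, -1.61]]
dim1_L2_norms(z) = [0.86, 2.27, 2.33, 2.08]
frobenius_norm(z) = 3.95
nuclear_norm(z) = 5.45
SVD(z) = [[-0.16,  -0.31], [-0.64,  -0.38], [-0.7,  0.05], [0.29,  -0.87]] @ diag([3.339066676536823, 2.1098421101213565]) @ [[-0.88, 0.47], [0.47, 0.88]]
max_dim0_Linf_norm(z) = 2.1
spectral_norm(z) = 3.34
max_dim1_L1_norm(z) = 3.2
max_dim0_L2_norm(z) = 3.11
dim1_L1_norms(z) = [1.0, 3.2, 3.1, 2.88]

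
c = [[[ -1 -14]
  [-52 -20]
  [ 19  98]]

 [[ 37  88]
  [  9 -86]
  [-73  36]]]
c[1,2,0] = -73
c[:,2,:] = [[19, 98], [-73, 36]]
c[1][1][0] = 9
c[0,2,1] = 98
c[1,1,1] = -86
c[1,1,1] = -86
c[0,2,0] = 19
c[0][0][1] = -14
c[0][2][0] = 19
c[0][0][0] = -1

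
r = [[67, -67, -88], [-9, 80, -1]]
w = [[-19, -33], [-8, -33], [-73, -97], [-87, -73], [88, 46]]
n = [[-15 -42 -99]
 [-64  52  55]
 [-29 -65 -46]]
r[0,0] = 67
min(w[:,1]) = -97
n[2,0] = -29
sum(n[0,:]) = -156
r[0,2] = -88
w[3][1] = -73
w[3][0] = -87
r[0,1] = -67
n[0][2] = -99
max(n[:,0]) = -15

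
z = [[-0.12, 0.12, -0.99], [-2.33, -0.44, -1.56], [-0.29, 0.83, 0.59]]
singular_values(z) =[2.92, 1.09, 0.67]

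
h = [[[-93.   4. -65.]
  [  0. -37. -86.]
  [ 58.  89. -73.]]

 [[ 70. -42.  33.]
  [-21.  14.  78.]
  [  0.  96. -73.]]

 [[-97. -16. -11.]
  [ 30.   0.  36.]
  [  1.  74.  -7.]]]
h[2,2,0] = 1.0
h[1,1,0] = -21.0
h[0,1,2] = -86.0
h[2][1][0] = 30.0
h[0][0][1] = 4.0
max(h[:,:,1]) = 96.0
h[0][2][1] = 89.0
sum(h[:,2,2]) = -153.0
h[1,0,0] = 70.0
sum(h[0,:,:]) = -203.0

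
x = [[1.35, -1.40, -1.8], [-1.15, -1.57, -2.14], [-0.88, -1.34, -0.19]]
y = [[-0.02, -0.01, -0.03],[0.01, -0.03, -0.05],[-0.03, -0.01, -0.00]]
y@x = [[0.01, 0.08, 0.06], [0.09, 0.1, 0.06], [-0.03, 0.06, 0.08]]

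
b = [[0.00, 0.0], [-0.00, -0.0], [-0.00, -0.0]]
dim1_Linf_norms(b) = [0.0, 0.0, 0.0]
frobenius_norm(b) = 0.00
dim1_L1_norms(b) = [0.0, 0.0, 0.0]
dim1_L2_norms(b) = [0.0, 0.0, 0.0]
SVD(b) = [[1.0, 0.00], [0.00, 1.0], [0.0, 0.0]] @ diag([0.0, -0.0]) @ [[1.0,0.0], [0.00,1.00]]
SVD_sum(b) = [[0.00, 0.00], [0.00, 0.0], [0.0, 0.00]] + [[-0.0, -0.0], [-0.00, -0.00], [-0.0, -0.00]]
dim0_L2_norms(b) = [0.0, 0.0]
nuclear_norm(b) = 0.00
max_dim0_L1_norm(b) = 0.0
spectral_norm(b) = 0.00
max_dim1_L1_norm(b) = 0.0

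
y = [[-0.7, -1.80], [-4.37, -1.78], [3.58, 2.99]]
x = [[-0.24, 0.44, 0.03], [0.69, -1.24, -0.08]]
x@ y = [[-1.65, -0.26], [4.65, 0.73]]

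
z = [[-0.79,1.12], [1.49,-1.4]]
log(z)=[[-0.56+1.21j,-0.99-1.33j],[-1.32-1.76j,(-0.02+1.93j)]]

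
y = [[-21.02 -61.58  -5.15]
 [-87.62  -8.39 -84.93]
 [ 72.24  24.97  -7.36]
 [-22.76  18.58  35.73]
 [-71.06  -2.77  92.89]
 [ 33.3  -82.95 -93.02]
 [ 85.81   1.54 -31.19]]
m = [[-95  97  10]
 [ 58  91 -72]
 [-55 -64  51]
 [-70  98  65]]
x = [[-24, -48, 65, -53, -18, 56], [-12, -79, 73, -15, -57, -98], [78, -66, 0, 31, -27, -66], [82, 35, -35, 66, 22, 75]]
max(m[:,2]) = 65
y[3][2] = 35.73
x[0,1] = -48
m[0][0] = -95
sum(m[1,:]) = 77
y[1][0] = -87.62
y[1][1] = -8.39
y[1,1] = -8.39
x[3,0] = 82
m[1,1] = 91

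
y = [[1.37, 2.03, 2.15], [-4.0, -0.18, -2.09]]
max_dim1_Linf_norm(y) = 4.0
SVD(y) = [[-0.53,0.84],[0.84,0.53]] @ diag([5.191092569587243, 2.0182561616346204]) @ [[-0.79, -0.24, -0.56], [-0.49, 0.8, 0.35]]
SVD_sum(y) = [[2.20, 0.66, 1.56], [-3.47, -1.05, -2.46]] + [[-0.83,1.37,0.59], [-0.53,0.87,0.37]]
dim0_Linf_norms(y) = [4.0, 2.03, 2.15]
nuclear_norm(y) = 7.21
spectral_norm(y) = 5.19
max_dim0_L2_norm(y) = 4.23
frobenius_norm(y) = 5.57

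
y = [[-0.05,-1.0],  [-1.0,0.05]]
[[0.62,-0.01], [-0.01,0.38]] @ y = [[-0.02, -0.62],[-0.38, 0.03]]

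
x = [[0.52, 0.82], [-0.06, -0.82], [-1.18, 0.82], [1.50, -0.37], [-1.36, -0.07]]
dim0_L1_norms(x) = [4.62, 2.9]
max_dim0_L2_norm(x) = 2.4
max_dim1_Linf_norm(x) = 1.5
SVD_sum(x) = [[0.3, -0.07], [0.13, -0.03], [-1.3, 0.32], [1.5, -0.37], [-1.27, 0.31]] + [[0.22, 0.89], [-0.19, -0.79], [0.12, 0.50], [0.00, 0.00], [-0.09, -0.38]]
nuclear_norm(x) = 3.84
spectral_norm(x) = 2.45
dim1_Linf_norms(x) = [0.82, 0.82, 1.18, 1.5, 1.36]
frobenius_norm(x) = 2.82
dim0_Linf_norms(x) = [1.5, 0.82]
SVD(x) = [[-0.13,0.66],[-0.06,-0.58],[0.55,0.37],[-0.63,0.0],[0.53,-0.28]] @ diag([2.4498466801582843, 1.3868133413395733]) @ [[-0.97, 0.24], [0.24, 0.97]]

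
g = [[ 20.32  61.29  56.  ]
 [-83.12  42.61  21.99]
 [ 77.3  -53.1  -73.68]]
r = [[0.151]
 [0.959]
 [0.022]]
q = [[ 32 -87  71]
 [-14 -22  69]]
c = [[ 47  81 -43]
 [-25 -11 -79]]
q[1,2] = 69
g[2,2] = -73.68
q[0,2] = 71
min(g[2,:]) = -73.68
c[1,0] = -25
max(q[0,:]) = 71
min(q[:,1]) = -87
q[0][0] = 32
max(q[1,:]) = 69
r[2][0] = 0.022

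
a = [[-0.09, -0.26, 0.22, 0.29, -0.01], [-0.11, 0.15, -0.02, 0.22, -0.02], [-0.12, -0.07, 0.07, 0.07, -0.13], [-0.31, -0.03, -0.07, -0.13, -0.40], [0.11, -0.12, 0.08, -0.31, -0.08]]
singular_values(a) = [0.56, 0.53, 0.39, 0.07, 0.0]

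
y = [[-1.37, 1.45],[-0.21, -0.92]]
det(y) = 1.565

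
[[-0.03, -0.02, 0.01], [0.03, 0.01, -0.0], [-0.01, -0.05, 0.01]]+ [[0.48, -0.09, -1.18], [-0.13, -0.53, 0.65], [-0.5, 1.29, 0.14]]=[[0.45, -0.11, -1.17], [-0.1, -0.52, 0.65], [-0.51, 1.24, 0.15]]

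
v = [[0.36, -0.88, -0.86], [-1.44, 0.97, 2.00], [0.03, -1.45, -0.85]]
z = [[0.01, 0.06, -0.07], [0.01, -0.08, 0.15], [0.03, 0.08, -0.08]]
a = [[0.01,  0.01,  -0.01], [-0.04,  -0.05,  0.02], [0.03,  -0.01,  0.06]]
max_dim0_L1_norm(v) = 3.71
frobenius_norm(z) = 0.23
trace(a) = 0.02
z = v @ a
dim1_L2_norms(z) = [0.09, 0.17, 0.12]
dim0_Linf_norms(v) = [1.44, 1.45, 2.0]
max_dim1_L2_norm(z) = 0.17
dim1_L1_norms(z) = [0.14, 0.24, 0.19]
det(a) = -0.00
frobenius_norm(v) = 3.39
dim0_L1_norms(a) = [0.08, 0.07, 0.09]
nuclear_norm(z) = 0.27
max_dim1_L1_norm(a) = 0.11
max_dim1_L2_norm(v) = 2.65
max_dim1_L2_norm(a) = 0.07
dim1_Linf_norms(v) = [0.88, 2.0, 1.45]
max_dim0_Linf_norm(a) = 0.06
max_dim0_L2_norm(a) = 0.06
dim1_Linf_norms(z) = [0.07, 0.15, 0.08]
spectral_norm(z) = 0.22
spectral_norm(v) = 3.21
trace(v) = 0.48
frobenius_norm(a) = 0.10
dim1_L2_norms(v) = [1.28, 2.65, 1.68]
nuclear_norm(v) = 4.31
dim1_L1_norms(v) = [2.1, 4.41, 2.33]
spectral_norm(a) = 0.07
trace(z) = -0.15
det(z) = 0.00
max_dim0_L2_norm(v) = 2.34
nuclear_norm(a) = 0.14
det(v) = 0.00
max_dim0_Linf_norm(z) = 0.15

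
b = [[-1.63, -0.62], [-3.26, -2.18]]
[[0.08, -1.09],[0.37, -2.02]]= b @ [[0.04, 0.74], [-0.23, -0.18]]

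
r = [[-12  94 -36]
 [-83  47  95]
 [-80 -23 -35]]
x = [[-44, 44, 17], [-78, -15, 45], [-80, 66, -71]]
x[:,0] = [-44, -78, -80]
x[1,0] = -78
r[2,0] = -80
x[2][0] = -80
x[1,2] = 45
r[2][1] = -23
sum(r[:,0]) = -175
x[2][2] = -71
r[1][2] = 95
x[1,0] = -78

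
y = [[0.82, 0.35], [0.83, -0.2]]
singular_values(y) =[1.17, 0.39]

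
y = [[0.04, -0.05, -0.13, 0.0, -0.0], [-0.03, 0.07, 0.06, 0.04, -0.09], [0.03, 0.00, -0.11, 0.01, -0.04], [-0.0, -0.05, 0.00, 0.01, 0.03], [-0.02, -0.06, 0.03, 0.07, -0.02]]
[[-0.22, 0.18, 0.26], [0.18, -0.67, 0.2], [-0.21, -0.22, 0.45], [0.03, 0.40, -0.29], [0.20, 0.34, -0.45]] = y @ [[3.02, 5.09, 2.41], [-3.71, -4.63, 3.3], [4.08, 1.93, -2.5], [-2.38, 2.84, -2.79], [-4.24, 4.67, -3.32]]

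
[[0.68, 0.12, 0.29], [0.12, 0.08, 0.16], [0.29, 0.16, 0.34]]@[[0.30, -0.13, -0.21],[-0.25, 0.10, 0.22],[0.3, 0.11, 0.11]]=[[0.26, -0.04, -0.08], [0.06, 0.01, 0.01], [0.15, 0.02, 0.01]]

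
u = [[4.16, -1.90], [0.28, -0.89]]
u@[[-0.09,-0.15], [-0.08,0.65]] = [[-0.22, -1.86], [0.05, -0.62]]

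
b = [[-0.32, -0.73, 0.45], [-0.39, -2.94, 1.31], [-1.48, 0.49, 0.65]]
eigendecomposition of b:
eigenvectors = [[-0.22, -0.47, -0.26],[-0.33, -0.31, -0.97],[-0.92, -0.83, 0.02]]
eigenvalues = [0.47, -0.0, -3.08]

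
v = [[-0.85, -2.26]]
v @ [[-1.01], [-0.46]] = [[1.9]]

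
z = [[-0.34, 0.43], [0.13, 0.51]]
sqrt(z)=[[(0.05+0.59j), (0.33-0.28j)], [0.10-0.08j, (0.71+0.04j)]]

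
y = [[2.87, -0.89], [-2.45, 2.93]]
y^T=[[2.87, -2.45], [-0.89, 2.93]]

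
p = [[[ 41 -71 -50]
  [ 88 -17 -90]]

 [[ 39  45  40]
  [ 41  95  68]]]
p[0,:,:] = [[41, -71, -50], [88, -17, -90]]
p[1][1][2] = 68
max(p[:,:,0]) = 88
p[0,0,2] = -50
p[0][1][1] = -17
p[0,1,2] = -90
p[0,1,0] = 88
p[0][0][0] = 41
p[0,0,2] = -50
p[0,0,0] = 41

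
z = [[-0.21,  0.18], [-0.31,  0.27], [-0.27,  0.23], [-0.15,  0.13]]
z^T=[[-0.21, -0.31, -0.27, -0.15],  [0.18, 0.27, 0.23, 0.13]]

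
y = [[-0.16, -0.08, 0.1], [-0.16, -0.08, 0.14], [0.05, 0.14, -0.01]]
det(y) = 0.001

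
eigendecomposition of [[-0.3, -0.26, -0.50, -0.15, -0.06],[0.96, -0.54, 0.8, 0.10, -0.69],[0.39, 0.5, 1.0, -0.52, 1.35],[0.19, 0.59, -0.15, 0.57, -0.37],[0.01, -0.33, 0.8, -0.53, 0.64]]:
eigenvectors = [[(0.01+0j), 0.53-0.03j, (0.53+0.03j), (0.11+0j), -0.17+0.00j], [-0.84+0.00j, (-0.03-0.37j), -0.03+0.37j, (-0.46+0j), (0.03+0j)], [0.41+0.00j, (-0.44-0.24j), -0.44+0.24j, (-0.11+0j), 0.79+0.00j], [(0.26+0j), (-0.56+0j), (-0.56-0j), (0.72+0j), -0.23+0.00j], [-0.25+0.00j, -0.05+0.14j, (-0.05-0.14j), (0.49+0j), 0.54+0.00j]]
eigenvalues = [(-1.19+0j), (0.27+0.42j), (0.27-0.42j), (-0+0j), (2.01+0j)]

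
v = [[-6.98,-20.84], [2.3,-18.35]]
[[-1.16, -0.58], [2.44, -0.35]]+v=[[-8.14, -21.42], [4.74, -18.70]]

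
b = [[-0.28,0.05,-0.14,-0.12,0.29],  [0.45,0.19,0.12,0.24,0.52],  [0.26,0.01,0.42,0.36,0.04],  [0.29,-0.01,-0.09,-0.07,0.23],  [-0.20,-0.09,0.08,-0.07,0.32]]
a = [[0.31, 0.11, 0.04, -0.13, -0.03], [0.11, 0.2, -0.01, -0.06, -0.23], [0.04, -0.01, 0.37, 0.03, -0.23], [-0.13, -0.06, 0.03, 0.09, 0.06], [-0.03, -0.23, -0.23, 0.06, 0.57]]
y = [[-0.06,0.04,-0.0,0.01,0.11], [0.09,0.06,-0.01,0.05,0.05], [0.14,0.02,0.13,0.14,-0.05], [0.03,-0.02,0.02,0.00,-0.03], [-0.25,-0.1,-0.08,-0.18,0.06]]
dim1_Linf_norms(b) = [0.29, 0.52, 0.42, 0.29, 0.32]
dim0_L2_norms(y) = [0.31, 0.13, 0.15, 0.23, 0.15]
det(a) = -0.00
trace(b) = 0.58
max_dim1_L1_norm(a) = 1.12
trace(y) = 0.19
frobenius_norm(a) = 0.95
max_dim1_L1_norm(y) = 0.67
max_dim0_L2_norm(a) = 0.66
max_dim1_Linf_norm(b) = 0.52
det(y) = 0.00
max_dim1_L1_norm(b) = 1.52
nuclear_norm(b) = 2.16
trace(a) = 1.54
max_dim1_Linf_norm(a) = 0.57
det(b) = -0.00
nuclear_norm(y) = 0.70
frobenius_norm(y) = 0.46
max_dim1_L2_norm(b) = 0.76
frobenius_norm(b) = 1.21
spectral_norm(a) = 0.81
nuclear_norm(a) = 1.55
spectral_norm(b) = 0.92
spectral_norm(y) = 0.42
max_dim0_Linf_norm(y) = 0.25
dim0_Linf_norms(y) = [0.25, 0.1, 0.13, 0.18, 0.11]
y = a @ b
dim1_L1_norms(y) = [0.22, 0.26, 0.48, 0.1, 0.67]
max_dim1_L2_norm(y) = 0.34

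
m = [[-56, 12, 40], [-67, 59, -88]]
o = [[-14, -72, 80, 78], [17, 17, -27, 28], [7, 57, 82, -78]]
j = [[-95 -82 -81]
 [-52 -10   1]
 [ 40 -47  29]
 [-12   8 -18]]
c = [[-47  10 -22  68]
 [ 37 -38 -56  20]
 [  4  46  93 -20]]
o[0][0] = -14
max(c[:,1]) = 46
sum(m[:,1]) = 71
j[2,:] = [40, -47, 29]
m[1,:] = [-67, 59, -88]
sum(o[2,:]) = 68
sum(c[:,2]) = 15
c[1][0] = 37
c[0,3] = 68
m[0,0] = -56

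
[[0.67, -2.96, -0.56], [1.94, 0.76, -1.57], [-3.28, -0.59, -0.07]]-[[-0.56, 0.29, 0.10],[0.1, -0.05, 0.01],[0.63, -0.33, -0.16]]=[[1.23, -3.25, -0.66], [1.84, 0.81, -1.58], [-3.91, -0.26, 0.09]]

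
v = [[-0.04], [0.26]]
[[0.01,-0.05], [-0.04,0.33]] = v @ [[-0.15, 1.26]]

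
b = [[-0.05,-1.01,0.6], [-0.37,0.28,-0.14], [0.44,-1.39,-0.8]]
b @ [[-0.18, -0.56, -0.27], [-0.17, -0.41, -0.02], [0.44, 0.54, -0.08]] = [[0.44, 0.77, -0.01], [-0.04, 0.02, 0.11], [-0.19, -0.11, -0.03]]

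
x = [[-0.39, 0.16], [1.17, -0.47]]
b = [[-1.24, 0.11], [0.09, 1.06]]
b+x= [[-1.63, 0.27], [1.26, 0.59]]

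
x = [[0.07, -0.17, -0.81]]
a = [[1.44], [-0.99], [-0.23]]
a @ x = [[0.10, -0.24, -1.17], [-0.07, 0.17, 0.8], [-0.02, 0.04, 0.19]]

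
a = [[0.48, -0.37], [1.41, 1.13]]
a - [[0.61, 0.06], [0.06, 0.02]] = [[-0.13, -0.43], [1.35, 1.11]]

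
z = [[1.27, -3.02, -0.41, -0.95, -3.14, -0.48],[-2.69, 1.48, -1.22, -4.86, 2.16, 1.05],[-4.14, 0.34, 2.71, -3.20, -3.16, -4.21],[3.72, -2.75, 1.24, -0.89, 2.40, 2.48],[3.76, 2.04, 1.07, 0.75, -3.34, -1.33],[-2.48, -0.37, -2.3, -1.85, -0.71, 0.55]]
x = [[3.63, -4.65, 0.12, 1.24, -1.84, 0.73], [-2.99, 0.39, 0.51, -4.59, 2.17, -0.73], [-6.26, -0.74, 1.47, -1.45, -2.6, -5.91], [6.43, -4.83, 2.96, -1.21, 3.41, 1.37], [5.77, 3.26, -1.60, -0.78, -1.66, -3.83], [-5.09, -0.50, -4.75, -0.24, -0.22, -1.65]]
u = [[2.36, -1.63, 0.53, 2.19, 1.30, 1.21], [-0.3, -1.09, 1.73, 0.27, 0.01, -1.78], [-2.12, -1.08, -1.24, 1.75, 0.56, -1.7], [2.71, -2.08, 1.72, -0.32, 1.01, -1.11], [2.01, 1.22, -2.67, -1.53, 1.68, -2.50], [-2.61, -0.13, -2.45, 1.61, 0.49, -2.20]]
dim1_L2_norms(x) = [6.35, 5.97, 9.26, 9.4, 8.03, 7.18]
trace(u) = -0.81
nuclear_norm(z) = 30.49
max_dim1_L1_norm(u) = 11.61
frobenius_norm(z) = 14.46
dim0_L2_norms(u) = [5.32, 3.29, 4.57, 3.6, 2.47, 4.45]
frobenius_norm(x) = 19.13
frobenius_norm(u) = 9.95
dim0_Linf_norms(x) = [6.43, 4.83, 4.75, 4.59, 3.41, 5.91]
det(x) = 34394.00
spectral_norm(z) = 9.46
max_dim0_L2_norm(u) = 5.32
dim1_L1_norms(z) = [9.27, 13.46, 17.76, 13.48, 12.29, 8.26]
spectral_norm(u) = 6.43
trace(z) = 1.78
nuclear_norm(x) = 41.13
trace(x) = 0.97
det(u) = 34.42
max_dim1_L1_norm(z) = 17.76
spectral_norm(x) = 13.83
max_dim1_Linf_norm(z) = 4.86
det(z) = -1375.70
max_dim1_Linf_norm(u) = 2.71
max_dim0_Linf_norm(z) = 4.86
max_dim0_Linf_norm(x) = 6.43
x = u + z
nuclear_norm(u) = 20.04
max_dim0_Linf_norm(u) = 2.71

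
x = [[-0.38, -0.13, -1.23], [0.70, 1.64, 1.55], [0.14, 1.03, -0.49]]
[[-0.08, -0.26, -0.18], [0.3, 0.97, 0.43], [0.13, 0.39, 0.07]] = x @ [[0.11, 0.12, 0.02], [0.12, 0.42, 0.13], [0.02, 0.13, 0.13]]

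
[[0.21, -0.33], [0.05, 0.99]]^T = [[0.21,0.05], [-0.33,0.99]]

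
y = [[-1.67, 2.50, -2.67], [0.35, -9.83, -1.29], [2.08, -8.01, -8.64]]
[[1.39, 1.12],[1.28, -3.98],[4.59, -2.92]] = y@[[-0.14, 0.01], [-0.07, 0.41], [-0.50, -0.04]]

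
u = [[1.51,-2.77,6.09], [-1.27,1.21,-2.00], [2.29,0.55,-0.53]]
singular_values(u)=[7.32, 2.5, 0.32]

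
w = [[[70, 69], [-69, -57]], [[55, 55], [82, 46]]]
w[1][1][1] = 46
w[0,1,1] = -57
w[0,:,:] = [[70, 69], [-69, -57]]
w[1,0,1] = 55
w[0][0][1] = 69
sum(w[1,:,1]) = 101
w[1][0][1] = 55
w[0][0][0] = 70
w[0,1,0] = -69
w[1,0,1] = 55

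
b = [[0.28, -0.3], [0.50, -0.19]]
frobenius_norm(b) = 0.67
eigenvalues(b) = [(0.05+0.31j), (0.05-0.31j)]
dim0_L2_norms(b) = [0.57, 0.36]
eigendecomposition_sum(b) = [[(0.14+0.14j), (-0.15+0.02j)], [0.25-0.04j, (-0.09+0.17j)]] + [[(0.14-0.14j), (-0.15-0.02j)], [(0.25+0.04j), (-0.09-0.17j)]]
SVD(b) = [[-0.60, -0.80], [-0.8, 0.60]] @ diag([0.6579151470340173, 0.14713143546913193]) @ [[-0.86,0.5],[0.50,0.86]]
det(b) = 0.10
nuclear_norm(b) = 0.81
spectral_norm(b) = 0.66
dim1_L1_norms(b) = [0.58, 0.69]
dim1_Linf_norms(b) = [0.3, 0.5]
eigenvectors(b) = [[(0.37+0.49j), (0.37-0.49j)], [(0.79+0j), 0.79-0.00j]]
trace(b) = 0.09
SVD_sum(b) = [[0.34, -0.2], [0.46, -0.27]] + [[-0.06, -0.10], [0.04, 0.08]]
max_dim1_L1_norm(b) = 0.69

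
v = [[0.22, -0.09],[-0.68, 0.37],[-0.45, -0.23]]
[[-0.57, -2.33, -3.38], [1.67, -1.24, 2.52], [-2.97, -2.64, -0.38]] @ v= [[2.98, -0.03],[0.08, -1.19],[1.31, -0.62]]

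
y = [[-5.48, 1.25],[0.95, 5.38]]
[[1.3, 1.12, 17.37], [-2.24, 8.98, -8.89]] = y@ [[-0.32, 0.17, -3.41], [-0.36, 1.64, -1.05]]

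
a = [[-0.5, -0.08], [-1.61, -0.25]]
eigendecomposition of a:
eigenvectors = [[-0.3,0.16], [-0.95,-0.99]]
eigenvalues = [-0.76, 0.01]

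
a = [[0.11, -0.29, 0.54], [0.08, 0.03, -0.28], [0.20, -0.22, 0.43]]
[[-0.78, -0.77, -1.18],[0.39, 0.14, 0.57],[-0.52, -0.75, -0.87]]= a @ [[0.76, -1.31, 0.49],[0.94, 0.67, 0.87],[-1.09, -0.8, -1.81]]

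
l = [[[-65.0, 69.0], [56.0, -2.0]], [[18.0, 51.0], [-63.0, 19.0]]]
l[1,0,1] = 51.0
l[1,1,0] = -63.0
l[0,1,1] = -2.0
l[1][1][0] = -63.0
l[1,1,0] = -63.0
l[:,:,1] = [[69.0, -2.0], [51.0, 19.0]]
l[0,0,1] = 69.0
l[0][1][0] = 56.0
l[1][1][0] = -63.0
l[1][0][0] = 18.0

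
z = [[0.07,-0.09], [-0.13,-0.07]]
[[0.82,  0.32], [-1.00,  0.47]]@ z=[[0.02,  -0.10],[-0.13,  0.06]]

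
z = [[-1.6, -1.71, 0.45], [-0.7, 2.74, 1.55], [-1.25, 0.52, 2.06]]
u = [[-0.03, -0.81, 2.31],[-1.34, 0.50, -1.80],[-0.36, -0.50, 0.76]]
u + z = [[-1.63, -2.52, 2.76], [-2.04, 3.24, -0.25], [-1.61, 0.02, 2.82]]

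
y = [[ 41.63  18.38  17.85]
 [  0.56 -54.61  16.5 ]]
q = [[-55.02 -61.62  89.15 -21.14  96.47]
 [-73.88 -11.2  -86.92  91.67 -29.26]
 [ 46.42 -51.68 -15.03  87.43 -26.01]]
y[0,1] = 18.38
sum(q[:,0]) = -82.48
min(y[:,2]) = 16.5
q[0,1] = -61.62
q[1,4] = -29.26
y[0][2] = 17.85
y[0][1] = 18.38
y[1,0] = 0.56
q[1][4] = -29.26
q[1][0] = -73.88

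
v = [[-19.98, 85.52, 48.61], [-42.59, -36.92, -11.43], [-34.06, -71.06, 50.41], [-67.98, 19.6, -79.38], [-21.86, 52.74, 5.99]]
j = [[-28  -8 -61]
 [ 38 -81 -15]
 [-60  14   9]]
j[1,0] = 38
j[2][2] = 9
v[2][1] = -71.06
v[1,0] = -42.59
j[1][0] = 38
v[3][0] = -67.98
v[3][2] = -79.38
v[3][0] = -67.98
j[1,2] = -15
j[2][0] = -60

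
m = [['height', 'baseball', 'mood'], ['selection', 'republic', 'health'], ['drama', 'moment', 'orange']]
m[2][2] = 'orange'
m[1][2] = 'health'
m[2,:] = ['drama', 'moment', 'orange']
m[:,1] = ['baseball', 'republic', 'moment']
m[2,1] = 'moment'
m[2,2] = 'orange'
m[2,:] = ['drama', 'moment', 'orange']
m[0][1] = 'baseball'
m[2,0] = 'drama'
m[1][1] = 'republic'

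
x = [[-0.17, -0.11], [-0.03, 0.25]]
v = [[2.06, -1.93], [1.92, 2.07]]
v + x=[[1.89, -2.04], [1.89, 2.32]]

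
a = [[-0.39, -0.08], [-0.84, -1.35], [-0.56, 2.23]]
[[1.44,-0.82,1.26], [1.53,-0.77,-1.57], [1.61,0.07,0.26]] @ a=[[-0.58, 3.8], [0.93, -2.58], [-0.83, 0.36]]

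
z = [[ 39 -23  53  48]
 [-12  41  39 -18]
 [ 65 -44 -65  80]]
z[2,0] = 65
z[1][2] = 39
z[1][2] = 39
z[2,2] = -65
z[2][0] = 65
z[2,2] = -65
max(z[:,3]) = 80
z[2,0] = 65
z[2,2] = -65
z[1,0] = -12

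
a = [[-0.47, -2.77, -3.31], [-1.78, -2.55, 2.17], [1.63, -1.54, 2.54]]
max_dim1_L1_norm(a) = 6.55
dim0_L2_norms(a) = [2.46, 4.07, 4.7]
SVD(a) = [[-0.72, -0.63, 0.30], [0.4, -0.73, -0.56], [0.57, -0.28, 0.77]] @ diag([4.724931314569411, 4.183534959787895, 2.209719283717702]) @ [[0.12, 0.02, 0.99], [0.27, 0.96, -0.05], [0.96, -0.28, -0.11]]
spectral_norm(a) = 4.72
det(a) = -43.68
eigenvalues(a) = [(-3.95+0j), (1.74+2.84j), (1.74-2.84j)]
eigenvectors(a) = [[-0.64+0.00j, (0.7+0j), (0.7-0j)], [(-0.77+0j), (-0.39-0.03j), (-0.39+0.03j)], [-0.02+0.00j, -0.14-0.58j, (-0.14+0.58j)]]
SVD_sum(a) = [[-0.39, -0.07, -3.37], [0.22, 0.04, 1.89], [0.31, 0.05, 2.66]] + [[-0.71, -2.52, 0.13], [-0.83, -2.92, 0.15], [-0.32, -1.12, 0.06]] + [[0.64, -0.18, -0.07], [-1.17, 0.34, 0.13], [1.64, -0.47, -0.18]]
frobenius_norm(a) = 6.69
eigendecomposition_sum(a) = [[-1.22-0.00j, -2.26+0.00j, (0.13-0j)], [-1.48-0.00j, (-2.74+0j), 0.16-0.00j], [(-0.04-0j), (-0.08+0j), -0j]] + [[(0.37+1.12j), -0.26-0.96j, (-1.72+1.12j)], [-0.15-0.64j, (0.09+0.54j), 1.00-0.53j], [(0.84-0.53j), (-0.73+0.41j), (1.27+1.18j)]] + [[(0.37-1.12j), (-0.26+0.96j), -1.72-1.12j], [(-0.15+0.64j), 0.09-0.54j, (1+0.53j)], [(0.84+0.53j), (-0.73-0.41j), 1.27-1.18j]]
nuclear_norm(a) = 11.12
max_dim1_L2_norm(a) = 4.34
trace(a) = -0.48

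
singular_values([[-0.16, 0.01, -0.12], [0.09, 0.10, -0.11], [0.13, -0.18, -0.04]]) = [0.25, 0.17, 0.16]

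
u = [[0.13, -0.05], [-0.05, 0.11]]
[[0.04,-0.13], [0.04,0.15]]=u @ [[0.53,-0.53], [0.6,1.13]]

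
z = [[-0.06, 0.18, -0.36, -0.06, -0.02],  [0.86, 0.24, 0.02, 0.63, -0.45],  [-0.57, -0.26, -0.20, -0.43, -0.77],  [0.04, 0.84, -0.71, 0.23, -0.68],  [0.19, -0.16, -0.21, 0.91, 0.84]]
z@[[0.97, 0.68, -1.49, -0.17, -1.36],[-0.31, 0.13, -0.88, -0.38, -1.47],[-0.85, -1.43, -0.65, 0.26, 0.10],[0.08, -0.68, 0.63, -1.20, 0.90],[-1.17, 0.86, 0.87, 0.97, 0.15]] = [[0.21, 0.52, 0.11, -0.10, -0.28], [1.32, -0.23, -1.50, -1.42, -1.02], [0.56, -0.51, 0.27, -0.09, 0.63], [1.2, 0.41, -0.78, -1.45, -1.26], [-0.5, 0.51, 1.3, -0.3, 0.9]]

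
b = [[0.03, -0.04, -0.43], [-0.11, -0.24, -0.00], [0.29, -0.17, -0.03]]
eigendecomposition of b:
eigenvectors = [[(-0.74+0j), -0.74-0.00j, (0.37+0j)], [0.11-0.15j, 0.11+0.15j, (0.91+0j)], [(-0.02+0.64j), (-0.02-0.64j), 0.19+0.00j]]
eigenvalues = [(0.02+0.36j), (0.02-0.36j), (-0.28+0j)]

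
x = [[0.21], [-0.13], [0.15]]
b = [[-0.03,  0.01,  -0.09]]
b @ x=[[-0.02]]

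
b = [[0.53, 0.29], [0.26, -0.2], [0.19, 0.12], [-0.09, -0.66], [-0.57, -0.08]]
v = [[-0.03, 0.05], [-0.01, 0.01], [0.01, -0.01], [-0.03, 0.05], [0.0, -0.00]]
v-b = [[-0.56, -0.24],  [-0.27, 0.21],  [-0.18, -0.13],  [0.06, 0.71],  [0.57, 0.08]]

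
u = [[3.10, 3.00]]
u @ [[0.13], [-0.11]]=[[0.07]]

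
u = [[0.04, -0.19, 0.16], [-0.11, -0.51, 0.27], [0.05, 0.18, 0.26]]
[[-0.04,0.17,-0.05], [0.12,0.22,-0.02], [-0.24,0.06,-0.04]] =u @ [[-0.63, 0.82, -0.44], [-0.38, -0.42, 0.08], [-0.52, 0.36, -0.11]]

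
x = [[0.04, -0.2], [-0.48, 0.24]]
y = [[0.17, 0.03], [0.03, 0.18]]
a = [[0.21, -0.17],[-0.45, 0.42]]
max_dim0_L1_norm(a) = 0.66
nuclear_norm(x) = 0.71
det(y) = 0.03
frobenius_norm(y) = 0.25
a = y + x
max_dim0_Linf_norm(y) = 0.18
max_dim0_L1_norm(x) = 0.52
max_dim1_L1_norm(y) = 0.21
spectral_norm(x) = 0.55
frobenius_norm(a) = 0.67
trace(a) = 0.63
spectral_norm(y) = 0.21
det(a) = 0.01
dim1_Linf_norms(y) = [0.17, 0.18]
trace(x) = 0.28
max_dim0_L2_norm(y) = 0.18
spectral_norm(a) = 0.67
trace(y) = 0.35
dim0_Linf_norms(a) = [0.45, 0.42]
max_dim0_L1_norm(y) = 0.21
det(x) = -0.09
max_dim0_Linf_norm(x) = 0.48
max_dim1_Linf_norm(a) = 0.45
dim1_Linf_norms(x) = [0.2, 0.48]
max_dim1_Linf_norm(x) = 0.48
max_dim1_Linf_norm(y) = 0.18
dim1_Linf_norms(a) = [0.21, 0.45]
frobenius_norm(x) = 0.57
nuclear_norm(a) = 0.69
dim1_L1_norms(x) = [0.24, 0.72]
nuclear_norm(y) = 0.35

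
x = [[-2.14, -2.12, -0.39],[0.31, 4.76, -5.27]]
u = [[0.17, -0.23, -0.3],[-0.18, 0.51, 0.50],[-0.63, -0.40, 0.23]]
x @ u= [[0.26, -0.43, -0.51], [2.52, 4.46, 1.07]]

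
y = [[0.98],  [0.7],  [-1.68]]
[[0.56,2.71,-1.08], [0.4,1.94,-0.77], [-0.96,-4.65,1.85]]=y @ [[0.57, 2.77, -1.10]]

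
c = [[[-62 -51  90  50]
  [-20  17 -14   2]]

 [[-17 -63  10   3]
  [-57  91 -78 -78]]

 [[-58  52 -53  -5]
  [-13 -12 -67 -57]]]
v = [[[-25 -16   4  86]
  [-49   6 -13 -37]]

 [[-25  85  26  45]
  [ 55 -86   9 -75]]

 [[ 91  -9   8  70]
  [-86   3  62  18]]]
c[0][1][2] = -14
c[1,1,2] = -78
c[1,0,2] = 10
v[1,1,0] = 55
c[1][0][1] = -63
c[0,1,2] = -14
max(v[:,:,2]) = 62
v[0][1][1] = 6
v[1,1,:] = [55, -86, 9, -75]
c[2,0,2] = -53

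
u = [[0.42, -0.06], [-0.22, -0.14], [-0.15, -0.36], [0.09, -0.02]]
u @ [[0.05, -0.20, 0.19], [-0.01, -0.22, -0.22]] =[[0.02, -0.07, 0.09], [-0.01, 0.07, -0.01], [-0.00, 0.11, 0.05], [0.0, -0.01, 0.02]]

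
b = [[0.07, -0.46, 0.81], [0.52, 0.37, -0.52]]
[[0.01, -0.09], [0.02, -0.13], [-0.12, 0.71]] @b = [[-0.05,  -0.04,  0.05], [-0.07,  -0.06,  0.08], [0.36,  0.32,  -0.47]]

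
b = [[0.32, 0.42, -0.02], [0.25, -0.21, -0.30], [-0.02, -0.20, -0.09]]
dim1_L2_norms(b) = [0.53, 0.44, 0.22]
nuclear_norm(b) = 1.02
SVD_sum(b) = [[0.22, 0.45, 0.07], [-0.05, -0.10, -0.02], [-0.09, -0.18, -0.03]] + [[0.1, -0.03, -0.09], [0.30, -0.11, -0.28], [0.07, -0.02, -0.06]] + [[0.00, -0.0, 0.0], [-0.0, 0.00, -0.0], [0.00, -0.0, 0.0]]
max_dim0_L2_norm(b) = 0.51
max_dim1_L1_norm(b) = 0.76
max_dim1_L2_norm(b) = 0.53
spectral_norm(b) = 0.56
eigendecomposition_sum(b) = [[0.37, 0.26, -0.14], [0.16, 0.11, -0.06], [-0.07, -0.05, 0.03]] + [[-0.05,0.16,0.12], [0.09,-0.32,-0.24], [0.05,-0.15,-0.12]] + [[0.00, -0.0, 0.00], [-0.00, 0.0, -0.00], [0.00, -0.00, 0.0]]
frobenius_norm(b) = 0.72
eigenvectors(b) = [[0.91, 0.42, 0.56],[0.39, -0.82, -0.39],[-0.16, -0.4, 0.74]]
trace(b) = 0.02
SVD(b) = [[-0.91, -0.3, 0.29],[0.21, -0.93, -0.29],[0.35, -0.21, 0.91]] @ diag([0.5605117212288463, 0.45839553323031973, 0.0003814178377283451]) @ [[-0.44,-0.89,-0.14],[-0.71,0.25,0.66],[0.56,-0.39,0.74]]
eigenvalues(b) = [0.5, -0.48, 0.0]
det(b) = -0.00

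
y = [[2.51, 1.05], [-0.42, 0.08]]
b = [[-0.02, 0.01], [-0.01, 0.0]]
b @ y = [[-0.05, -0.02], [-0.03, -0.01]]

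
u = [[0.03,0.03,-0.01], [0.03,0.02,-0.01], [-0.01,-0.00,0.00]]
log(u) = [[-5.74, 3.56, 0.85], [1.52, -4.89, -1.19], [-5.26, 6.12, -3.19]]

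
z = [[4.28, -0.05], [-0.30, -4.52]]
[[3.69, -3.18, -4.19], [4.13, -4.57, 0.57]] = z @ [[0.85, -0.73, -0.98], [-0.97, 1.06, -0.06]]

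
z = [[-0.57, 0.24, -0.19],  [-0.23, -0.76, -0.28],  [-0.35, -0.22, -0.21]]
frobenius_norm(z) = 1.16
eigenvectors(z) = [[(0.25+0.46j),(0.25-0.46j),(-0.39+0j)], [-0.79+0.00j,(-0.79-0j),(-0.21+0j)], [(-0.23+0.21j),-0.23-0.21j,0.90+0.00j]]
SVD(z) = [[-0.19, 0.91, -0.38], [-0.87, -0.34, -0.37], [-0.46, 0.26, 0.85]] @ diag([0.9336675969975461, 0.6861069877965275, 0.004692506111258721]) @ [[0.50, 0.76, 0.40], [-0.77, 0.61, -0.19], [0.39, 0.21, -0.90]]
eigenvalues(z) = [(-0.77+0.21j), (-0.77-0.21j), (-0+0j)]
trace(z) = -1.54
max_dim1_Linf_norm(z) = 0.76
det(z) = -0.00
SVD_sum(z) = [[-0.09, -0.14, -0.07],[-0.41, -0.62, -0.33],[-0.22, -0.33, -0.17]] + [[-0.48, 0.38, -0.12], [0.18, -0.14, 0.04], [-0.14, 0.11, -0.03]] + [[-0.00,-0.00,0.0], [-0.0,-0.00,0.0], [0.00,0.0,-0.00]]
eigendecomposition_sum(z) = [[(-0.28+0.24j), (0.12+0.22j), (-0.1+0.16j)], [(-0.11-0.55j), -0.38-0.00j, -0.14-0.24j], [(-0.18-0.13j), (-0.11+0.1j), -0.10-0.03j]] + [[(-0.28-0.24j), 0.12-0.22j, (-0.1-0.16j)], [(-0.11+0.55j), -0.38+0.00j, (-0.14+0.24j)], [(-0.18+0.13j), -0.11-0.10j, -0.10+0.03j]] + [[(-0+0j), (-0+0j), 0.00+0.00j],[(-0+0j), -0.00+0.00j, 0.00+0.00j],[0.00-0.00j, 0.00-0.00j, -0.00-0.00j]]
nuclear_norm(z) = 1.62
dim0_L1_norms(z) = [1.15, 1.22, 0.68]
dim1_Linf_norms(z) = [0.57, 0.76, 0.35]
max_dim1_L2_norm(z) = 0.84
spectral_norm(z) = 0.93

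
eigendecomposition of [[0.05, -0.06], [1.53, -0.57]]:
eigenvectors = [[0.24, 0.16], [0.97, 0.99]]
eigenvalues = [-0.19, -0.33]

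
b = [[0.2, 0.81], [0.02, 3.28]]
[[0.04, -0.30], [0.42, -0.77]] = b @ [[-0.32, -0.55], [0.13, -0.23]]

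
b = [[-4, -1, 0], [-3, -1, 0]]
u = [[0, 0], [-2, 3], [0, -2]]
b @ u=[[2, -3], [2, -3]]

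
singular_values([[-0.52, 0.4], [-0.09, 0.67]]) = [0.87, 0.36]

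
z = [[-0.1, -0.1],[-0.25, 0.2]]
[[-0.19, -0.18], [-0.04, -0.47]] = z @ [[0.93, 1.83], [0.98, -0.07]]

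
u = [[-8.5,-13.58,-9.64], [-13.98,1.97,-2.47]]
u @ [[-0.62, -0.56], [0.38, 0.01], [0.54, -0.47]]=[[-5.10,9.16], [8.08,9.01]]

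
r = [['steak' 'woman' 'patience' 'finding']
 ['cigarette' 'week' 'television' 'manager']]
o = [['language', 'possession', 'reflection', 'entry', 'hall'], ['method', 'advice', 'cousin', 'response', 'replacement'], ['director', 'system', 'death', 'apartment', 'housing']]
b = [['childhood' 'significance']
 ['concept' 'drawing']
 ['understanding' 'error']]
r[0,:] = ['steak', 'woman', 'patience', 'finding']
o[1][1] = 'advice'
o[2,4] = 'housing'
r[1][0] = 'cigarette'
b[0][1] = 'significance'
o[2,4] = 'housing'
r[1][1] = 'week'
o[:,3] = ['entry', 'response', 'apartment']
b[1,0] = 'concept'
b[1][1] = 'drawing'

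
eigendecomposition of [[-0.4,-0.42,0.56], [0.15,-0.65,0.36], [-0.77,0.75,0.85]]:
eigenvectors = [[-0.34+0.00j,  (0.8+0j),  (0.8-0j)], [-0.26+0.00j,  0.40-0.34j,  0.40+0.34j], [(-0.9+0j),  0.17+0.24j,  0.17-0.24j]]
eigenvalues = [(0.78+0j), (-0.49+0.34j), (-0.49-0.34j)]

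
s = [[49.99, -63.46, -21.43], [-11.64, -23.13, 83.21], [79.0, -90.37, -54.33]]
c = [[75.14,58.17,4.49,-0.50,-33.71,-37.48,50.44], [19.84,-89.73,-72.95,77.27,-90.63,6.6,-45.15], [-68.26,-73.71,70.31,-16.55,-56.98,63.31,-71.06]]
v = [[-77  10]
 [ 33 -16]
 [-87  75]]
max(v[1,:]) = 33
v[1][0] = 33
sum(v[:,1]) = 69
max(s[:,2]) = 83.21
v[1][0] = 33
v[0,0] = -77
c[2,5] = 63.31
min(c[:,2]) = -72.95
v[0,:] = [-77, 10]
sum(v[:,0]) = -131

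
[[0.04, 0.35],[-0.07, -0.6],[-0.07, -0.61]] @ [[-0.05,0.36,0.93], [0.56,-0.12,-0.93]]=[[0.19,-0.03,-0.29], [-0.33,0.05,0.49], [-0.34,0.05,0.50]]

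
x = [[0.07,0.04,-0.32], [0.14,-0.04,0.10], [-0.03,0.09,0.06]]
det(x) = -0.005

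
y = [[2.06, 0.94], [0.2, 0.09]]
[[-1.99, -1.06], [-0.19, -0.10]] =y@[[-0.79, -0.42],[-0.39, -0.21]]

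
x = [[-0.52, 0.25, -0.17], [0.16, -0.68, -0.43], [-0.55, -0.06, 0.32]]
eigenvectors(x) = [[(0.24+0j), (0.78+0j), (0.78-0j)], [0.36+0.00j, -0.24+0.42j, (-0.24-0.42j)], [-0.90+0.00j, 0.40+0.07j, (0.4-0.07j)]]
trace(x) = -0.88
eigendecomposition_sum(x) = [[0.06+0.00j, 0.02+0.00j, (-0.11+0j)], [0.09+0.00j, 0.03+0.00j, (-0.16+0j)], [-0.23-0.00j, (-0.07+0j), 0.40+0.00j]] + [[(-0.29+0.11j), 0.12+0.59j, (-0.03+0.27j)],[(0.03-0.19j), (-0.35-0.12j), -0.13-0.10j],[-0.16+0.03j, 0.32j, (-0.04+0.13j)]] + [[-0.29-0.11j, (0.12-0.59j), (-0.03-0.27j)], [0.03+0.19j, (-0.35+0.12j), -0.13+0.10j], [-0.16-0.03j, 0.00-0.32j, (-0.04-0.13j)]]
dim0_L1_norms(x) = [1.23, 0.99, 0.92]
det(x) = 0.24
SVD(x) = [[-0.45, -0.48, -0.76], [0.75, -0.66, -0.03], [-0.48, -0.58, 0.65]] @ diag([0.9477478462436039, 0.6148110442310103, 0.4086335764865444]) @ [[0.65,-0.63,-0.42], [0.75,0.59,0.29], [0.07,-0.51,0.86]]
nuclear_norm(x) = 1.97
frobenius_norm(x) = 1.20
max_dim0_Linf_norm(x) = 0.68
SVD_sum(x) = [[-0.28, 0.27, 0.18], [0.47, -0.45, -0.3], [-0.3, 0.29, 0.19]] + [[-0.22, -0.17, -0.09], [-0.30, -0.24, -0.12], [-0.27, -0.21, -0.1]] + [[-0.02, 0.16, -0.26], [-0.0, 0.01, -0.01], [0.02, -0.14, 0.23]]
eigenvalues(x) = [(0.49+0j), (-0.69+0.12j), (-0.69-0.12j)]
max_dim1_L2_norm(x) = 0.82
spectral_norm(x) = 0.95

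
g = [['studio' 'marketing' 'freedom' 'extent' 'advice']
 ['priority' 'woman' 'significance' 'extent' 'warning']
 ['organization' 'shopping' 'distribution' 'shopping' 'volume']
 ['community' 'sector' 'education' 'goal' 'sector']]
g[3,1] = 'sector'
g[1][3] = 'extent'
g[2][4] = 'volume'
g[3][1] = 'sector'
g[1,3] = 'extent'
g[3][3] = 'goal'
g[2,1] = 'shopping'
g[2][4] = 'volume'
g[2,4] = 'volume'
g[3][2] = 'education'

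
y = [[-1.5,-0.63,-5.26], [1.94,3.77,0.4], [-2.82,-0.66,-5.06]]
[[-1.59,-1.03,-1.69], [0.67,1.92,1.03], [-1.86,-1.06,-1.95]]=y @ [[0.24, 0.03, 0.23],[0.03, 0.48, 0.13],[0.23, 0.13, 0.24]]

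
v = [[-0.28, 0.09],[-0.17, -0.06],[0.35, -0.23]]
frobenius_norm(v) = 0.54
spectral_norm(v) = 0.52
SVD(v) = [[-0.56, -0.24],  [-0.25, -0.87],  [0.79, -0.44]] @ diag([0.5229394158939639, 0.14468713593294974]) @ [[0.91, -0.42], [0.42, 0.91]]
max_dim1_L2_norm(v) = 0.42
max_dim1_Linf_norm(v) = 0.35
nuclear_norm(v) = 0.67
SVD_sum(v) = [[-0.27, 0.12],  [-0.12, 0.05],  [0.38, -0.17]] + [[-0.01,-0.03],  [-0.05,-0.11],  [-0.03,-0.06]]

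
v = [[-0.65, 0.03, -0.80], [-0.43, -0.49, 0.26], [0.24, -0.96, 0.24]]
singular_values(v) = [1.23, 0.95, 0.43]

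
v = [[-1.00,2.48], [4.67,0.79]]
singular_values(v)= [4.79, 2.59]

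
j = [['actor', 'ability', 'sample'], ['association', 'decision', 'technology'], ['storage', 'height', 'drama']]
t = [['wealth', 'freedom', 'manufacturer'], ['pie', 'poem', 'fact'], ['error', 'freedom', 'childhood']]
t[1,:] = ['pie', 'poem', 'fact']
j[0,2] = 'sample'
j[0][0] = 'actor'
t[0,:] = ['wealth', 'freedom', 'manufacturer']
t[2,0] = 'error'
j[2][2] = 'drama'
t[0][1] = 'freedom'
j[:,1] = ['ability', 'decision', 'height']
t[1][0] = 'pie'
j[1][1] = 'decision'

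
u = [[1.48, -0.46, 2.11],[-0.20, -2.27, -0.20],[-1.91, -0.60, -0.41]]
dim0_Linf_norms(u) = [1.91, 2.27, 2.11]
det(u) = -7.83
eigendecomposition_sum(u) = [[(0.74+0.73j), (-0.27+0.12j), (1.05-0.34j)],  [-0.02-0.06j, (0.02+0j), (-0.07-0.01j)],  [-0.93+0.28j, 0.02-0.28j, (-0.2+1.02j)]] + [[(0.74-0.73j),(-0.27-0.12j),(1.05+0.34j)],[(-0.02+0.06j),(0.02-0j),(-0.07+0.01j)],[-0.93-0.28j,(0.02+0.28j),(-0.2-1.02j)]] + [[(0.01+0j), 0.08-0.00j, 0.00+0.00j], [(-0.16-0j), (-2.31+0j), (-0.07-0j)], [(-0.04-0j), -0.65+0.00j, (-0.02-0j)]]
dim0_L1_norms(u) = [3.59, 3.33, 2.72]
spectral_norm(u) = 3.06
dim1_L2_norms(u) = [2.62, 2.29, 2.04]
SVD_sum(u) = [[1.82,0.35,1.51], [-0.46,-0.09,-0.39], [-1.37,-0.26,-1.14]] + [[-0.0, -0.9, 0.21], [-0.0, -2.11, 0.49], [-0.00, -0.48, 0.11]] + [[-0.34, 0.09, 0.39], [0.27, -0.07, -0.31], [-0.54, 0.14, 0.62]]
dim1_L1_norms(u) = [4.05, 2.67, 2.92]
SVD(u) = [[-0.78, 0.38, -0.49], [0.20, 0.90, 0.39], [0.59, 0.21, -0.78]] @ diag([3.0559753521009925, 2.4060967137935227, 1.0653230736369286]) @ [[-0.76, -0.15, -0.63],[-0.0, -0.97, 0.23],[0.65, -0.17, -0.74]]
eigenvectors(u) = [[(0.73+0j), (0.73-0j), (0.03+0j)], [-0.04-0.02j, (-0.04+0.02j), (-0.96+0j)], [-0.33+0.60j, (-0.33-0.6j), (-0.27+0j)]]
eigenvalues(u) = [(0.56+1.75j), (0.56-1.75j), (-2.32+0j)]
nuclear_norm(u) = 6.53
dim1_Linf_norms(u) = [2.11, 2.27, 1.91]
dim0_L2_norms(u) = [2.42, 2.39, 2.16]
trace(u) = -1.20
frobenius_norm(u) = 4.03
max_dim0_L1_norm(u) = 3.59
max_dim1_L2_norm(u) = 2.62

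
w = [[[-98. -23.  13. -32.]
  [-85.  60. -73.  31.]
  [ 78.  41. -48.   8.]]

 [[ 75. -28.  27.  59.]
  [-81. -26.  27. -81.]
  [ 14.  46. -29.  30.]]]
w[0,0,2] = 13.0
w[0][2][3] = 8.0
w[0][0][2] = 13.0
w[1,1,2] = 27.0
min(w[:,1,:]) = -85.0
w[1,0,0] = 75.0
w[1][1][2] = 27.0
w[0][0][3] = -32.0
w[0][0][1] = -23.0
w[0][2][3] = 8.0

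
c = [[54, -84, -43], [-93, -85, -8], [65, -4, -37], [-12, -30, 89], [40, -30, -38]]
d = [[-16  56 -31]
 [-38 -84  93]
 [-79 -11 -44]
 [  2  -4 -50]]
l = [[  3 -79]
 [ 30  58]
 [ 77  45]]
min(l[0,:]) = -79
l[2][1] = 45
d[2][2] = -44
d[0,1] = 56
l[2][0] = 77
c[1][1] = -85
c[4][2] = -38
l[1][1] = 58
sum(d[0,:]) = 9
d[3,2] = -50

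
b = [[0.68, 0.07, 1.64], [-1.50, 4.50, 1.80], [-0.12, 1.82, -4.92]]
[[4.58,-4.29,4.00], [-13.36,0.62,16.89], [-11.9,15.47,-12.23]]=b @[[3.48, 0.05, -2.02],[-2.39, 1.23, 1.80],[1.45, -2.69, 3.2]]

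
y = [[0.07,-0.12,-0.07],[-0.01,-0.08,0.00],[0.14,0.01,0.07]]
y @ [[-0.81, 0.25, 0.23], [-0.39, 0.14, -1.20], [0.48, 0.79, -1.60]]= [[-0.04, -0.05, 0.27],[0.04, -0.01, 0.09],[-0.08, 0.09, -0.09]]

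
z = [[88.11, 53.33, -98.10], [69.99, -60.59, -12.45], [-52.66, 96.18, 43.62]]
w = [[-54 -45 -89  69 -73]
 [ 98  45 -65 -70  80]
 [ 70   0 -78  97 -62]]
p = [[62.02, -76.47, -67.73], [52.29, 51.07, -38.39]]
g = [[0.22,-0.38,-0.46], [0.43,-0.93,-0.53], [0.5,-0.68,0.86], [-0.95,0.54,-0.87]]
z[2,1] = 96.18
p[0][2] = -67.73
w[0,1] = -45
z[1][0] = 69.99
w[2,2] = -78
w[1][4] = 80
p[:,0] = [62.02, 52.29]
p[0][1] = -76.47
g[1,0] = 0.426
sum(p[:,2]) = -106.12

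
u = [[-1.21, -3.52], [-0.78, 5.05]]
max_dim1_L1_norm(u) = 5.83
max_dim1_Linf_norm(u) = 5.05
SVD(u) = [[-0.57, 0.82], [0.82, 0.57]] @ diag([6.155953382867143, 1.4386236297122932]) @ [[0.01, 1.00],  [-1.00, 0.01]]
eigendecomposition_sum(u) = [[-1.53, -0.81], [-0.18, -0.09]] + [[0.32, -2.71], [-0.6, 5.14]]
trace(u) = 3.84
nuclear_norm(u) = 7.59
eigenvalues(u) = [-1.62, 5.46]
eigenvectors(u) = [[-0.99, 0.47], [-0.12, -0.88]]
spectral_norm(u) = 6.16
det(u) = -8.86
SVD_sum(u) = [[-0.03, -3.53], [0.05, 5.04]] + [[-1.18, 0.01], [-0.83, 0.01]]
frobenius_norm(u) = 6.32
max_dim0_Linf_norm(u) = 5.05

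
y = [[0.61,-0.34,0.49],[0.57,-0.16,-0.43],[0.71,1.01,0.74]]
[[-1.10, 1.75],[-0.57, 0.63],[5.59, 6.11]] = y@[[0.62, 3.08], [4.85, 2.7], [0.34, 1.62]]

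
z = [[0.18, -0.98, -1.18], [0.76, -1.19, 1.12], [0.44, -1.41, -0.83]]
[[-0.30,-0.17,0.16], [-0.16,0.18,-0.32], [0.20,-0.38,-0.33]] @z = [[-0.11, 0.27, 0.03], [-0.03, 0.39, 0.66], [-0.4, 0.72, -0.39]]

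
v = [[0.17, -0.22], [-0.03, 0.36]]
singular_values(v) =[0.44, 0.12]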